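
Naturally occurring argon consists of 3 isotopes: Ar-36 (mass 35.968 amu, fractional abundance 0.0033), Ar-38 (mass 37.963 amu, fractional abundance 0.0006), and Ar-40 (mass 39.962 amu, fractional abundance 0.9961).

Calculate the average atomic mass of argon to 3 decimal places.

39.948 amu

The abundance-weighted mean is 0.0033 × 35.968 + 0.0006 × 37.963 + 0.9961 × 39.962
= 0.1187 + 0.0228 + 39.8061 = 39.9476 amu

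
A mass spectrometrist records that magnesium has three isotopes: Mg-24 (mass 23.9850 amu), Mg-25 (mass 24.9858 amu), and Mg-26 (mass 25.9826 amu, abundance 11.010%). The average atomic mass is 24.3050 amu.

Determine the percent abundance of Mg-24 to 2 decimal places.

Let x and y be the fractions of Mg-24 and Mg-25. Then x + y = 1 − 0.11010 = 0.88990 and 23.9850x + 24.9858y = 24.3050 − 0.11010×25.9826 = 21.44431574.
Substituting: 23.9850x + 24.9858(0.88990 − x) = 21.44431574
(23.9850 − 24.9858)x = -0.79054768  ⇒  x = 0.78992, y = 0.09998
Mg-24: 78.99%, Mg-25: 10.00%.

78.99%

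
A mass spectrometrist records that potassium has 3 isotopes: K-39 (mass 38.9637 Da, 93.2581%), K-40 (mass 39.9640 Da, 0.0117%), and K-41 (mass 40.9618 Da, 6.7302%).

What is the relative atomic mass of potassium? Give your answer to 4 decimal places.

Weight each isotope mass by its fractional abundance: 0.932581 × 38.9637 + 0.000117 × 39.9640 + 0.067302 × 40.9618
= 36.33681 + 0.00468 + 2.75681 = 39.09830 Da

39.0983 Da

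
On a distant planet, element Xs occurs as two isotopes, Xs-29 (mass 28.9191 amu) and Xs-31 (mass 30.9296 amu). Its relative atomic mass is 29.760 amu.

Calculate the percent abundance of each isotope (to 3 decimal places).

Xs-29: 58.175%, Xs-31: 41.825%

Writing the weighted mean with unknown fraction x of Xs-29:
28.9191·x + 30.9296·(1 − x) = 29.760
(28.9191 − 30.9296)·x = 29.760 − 30.9296
x = -1.1696 / -2.0105 = 0.58175 → 58.175% Xs-29, 41.825% Xs-31.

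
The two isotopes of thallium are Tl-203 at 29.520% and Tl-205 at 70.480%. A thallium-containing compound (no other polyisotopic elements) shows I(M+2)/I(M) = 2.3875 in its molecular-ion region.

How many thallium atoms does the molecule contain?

1

For n independent Tl atoms, I(M+2)/I(M) = n · (abundance Tl-205) / (abundance Tl-203) = n · 0.70480/0.29520.
n = 2.3875 × 0.29520/0.70480 = 1.00 ≈ 1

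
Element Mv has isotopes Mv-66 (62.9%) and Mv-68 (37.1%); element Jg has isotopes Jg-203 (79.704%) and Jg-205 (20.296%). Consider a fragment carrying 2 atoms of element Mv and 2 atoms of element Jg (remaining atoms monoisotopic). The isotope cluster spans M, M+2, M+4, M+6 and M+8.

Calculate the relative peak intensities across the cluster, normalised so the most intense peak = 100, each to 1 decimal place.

59.2 : 100.0 : 60.0 : 15.0 : 1.3

Element Mv pattern (n=2): 0.395641 : 0.466718 : 0.137641
Element Jg pattern (n=2): 0.63527276 : 0.32353448 : 0.04119276
Convolve the two distributions (both contribute in 2-u steps):
  M: 0.395641×0.63527276 = 0.251340
  M+2: 0.395641×0.32353448 + 0.466718×0.63527276 = 0.424497
  M+4: 0.395641×0.04119276 + 0.466718×0.32353448 + 0.137641×0.63527276 = 0.254736
  M+6: 0.466718×0.04119276 + 0.137641×0.32353448 = 0.063757
  M+8: 0.137641×0.04119276 = 0.005670
Scale to base peak (0.424497) = 100: 59.2 : 100.0 : 60.0 : 15.0 : 1.3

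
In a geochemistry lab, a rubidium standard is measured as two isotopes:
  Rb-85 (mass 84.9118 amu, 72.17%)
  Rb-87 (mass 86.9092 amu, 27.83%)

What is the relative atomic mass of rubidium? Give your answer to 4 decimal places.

85.4677 amu

Weight each isotope mass by its fractional abundance: 0.7217 × 84.9118 + 0.2783 × 86.9092
= 61.28085 + 24.18683 = 85.46768 amu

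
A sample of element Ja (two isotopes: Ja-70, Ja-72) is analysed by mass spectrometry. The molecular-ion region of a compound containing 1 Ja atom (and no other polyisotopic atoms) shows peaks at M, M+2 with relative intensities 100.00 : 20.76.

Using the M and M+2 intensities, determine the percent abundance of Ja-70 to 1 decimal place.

If p is the fraction of Ja that is Ja-70, then I(M+2)/I(M) = [C(1,1)·p^0·(1−p)] / p^1 = 1·(1−p)/p = 20.76/100.00 = 0.2076
(1−p)/p = 0.2076/1 = 0.2076  ⇒  p = 1/(1 + 0.2076) = 0.8281
Ja-70: 82.8%, Ja-72: 17.2%.

82.8%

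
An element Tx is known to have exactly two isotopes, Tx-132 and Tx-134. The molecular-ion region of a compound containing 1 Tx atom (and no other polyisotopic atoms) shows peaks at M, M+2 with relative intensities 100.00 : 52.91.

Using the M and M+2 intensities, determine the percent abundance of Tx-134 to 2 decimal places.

Let p = fractional abundance of Tx-132. I(M+2)/I(M) = [C(1,1)·p^0·(1−p)] / p^1 = 1·(1−p)/p = 52.91/100.00 = 0.5291
(1−p)/p = 0.5291/1 = 0.5291  ⇒  p = 1/(1 + 0.5291) = 0.6540
Tx-132: 65.40%, Tx-134: 34.60%.

34.60%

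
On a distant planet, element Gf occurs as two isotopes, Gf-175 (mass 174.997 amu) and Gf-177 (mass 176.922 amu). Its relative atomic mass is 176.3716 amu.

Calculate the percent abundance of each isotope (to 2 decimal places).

With x = fraction of Gf-175 (so Gf-177 is 1 − x):
174.997·x + 176.922·(1 − x) = 176.3716
(174.997 − 176.922)·x = 176.3716 − 176.922
x = -0.5504 / -1.925 = 0.28592 → 28.59% Gf-175, 71.41% Gf-177.

Gf-175: 28.59%, Gf-177: 71.41%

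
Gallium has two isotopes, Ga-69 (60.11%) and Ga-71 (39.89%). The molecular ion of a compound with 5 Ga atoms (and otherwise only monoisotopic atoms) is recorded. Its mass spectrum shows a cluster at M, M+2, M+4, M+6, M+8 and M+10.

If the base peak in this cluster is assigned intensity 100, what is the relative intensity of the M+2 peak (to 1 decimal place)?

75.3

(0.6011 + 0.3989)^5 gives M 0.0785, M+2 0.2604, M+4 0.3456, M+6 0.2293, M+8 0.0761, M+10 0.0101; the largest is M+4.
P(M+4) = C(5,2) × 0.6011^3 × 0.3989^2 = 10 × 0.21719018 × 0.15912121 = 0.345596 (base)
P(M+2) = C(5,1) × 0.6011^4 × 0.3989^1 = 5 × 0.13055302 × 0.3989 = 0.260388
Relative intensity = 0.260388 / 0.345596 × 100 = 75.3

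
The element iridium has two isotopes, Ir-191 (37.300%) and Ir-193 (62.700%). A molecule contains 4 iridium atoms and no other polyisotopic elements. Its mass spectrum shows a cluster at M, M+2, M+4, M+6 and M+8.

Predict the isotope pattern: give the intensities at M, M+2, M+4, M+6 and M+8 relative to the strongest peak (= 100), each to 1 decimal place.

5.3 : 35.4 : 89.2 : 100.0 : 42.0

Each Ir atom is independently Ir-191 (p = 0.37300) or Ir-193 (q = 0.62700); the cluster is the binomial expansion (p + q)^4.
P(M) = 0.37300^4 = 0.019357
P(M+2) = 4 × 0.37300^3 × 0.62700^1 = 0.130153
P(M+4) = 6 × 0.37300^2 × 0.62700^2 = 0.328174
P(M+6) = 4 × 0.37300^1 × 0.62700^3 = 0.367766
P(M+8) = 0.62700^4 = 0.154550
The M+6 peak is largest (0.367766); scaling to 100 gives 5.3 : 35.4 : 89.2 : 100.0 : 42.0.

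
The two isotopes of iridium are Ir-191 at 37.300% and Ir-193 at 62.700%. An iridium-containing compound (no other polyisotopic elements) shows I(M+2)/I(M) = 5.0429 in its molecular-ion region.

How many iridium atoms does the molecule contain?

3

With n Ir atoms, P(M+2)/P(M) = C(n,1)·p^(n−1)q / p^n = n·q/p = n · 0.62700/0.37300.
n = 5.0429 × 0.37300/0.62700 = 3.00 ≈ 3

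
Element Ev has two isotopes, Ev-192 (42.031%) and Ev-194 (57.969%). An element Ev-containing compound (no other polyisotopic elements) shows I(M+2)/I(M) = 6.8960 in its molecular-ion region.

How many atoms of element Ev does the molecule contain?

5

For n independent Ev atoms, I(M+2)/I(M) = n · (abundance Ev-194) / (abundance Ev-192) = n · 0.57969/0.42031.
n = 6.8960 × 0.42031/0.57969 = 5.00 ≈ 5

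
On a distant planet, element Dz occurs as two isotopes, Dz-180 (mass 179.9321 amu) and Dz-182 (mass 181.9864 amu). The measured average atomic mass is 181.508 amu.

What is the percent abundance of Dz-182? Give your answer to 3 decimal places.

Writing the weighted mean with unknown fraction x of Dz-180:
179.9321·x + 181.9864·(1 − x) = 181.508
(179.9321 − 181.9864)·x = 181.508 − 181.9864
x = -0.4784 / -2.0543 = 0.23288 → 23.288% Dz-180, 76.712% Dz-182.

76.712%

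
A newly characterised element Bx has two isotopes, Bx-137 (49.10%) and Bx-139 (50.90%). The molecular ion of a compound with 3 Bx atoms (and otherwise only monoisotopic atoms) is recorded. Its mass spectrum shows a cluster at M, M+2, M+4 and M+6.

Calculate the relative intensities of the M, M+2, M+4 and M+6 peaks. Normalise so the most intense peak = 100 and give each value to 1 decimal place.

31.0 : 96.5 : 100.0 : 34.6

Expanding (0.4910 + 0.5090)^3:
P(M) = 0.4910^3 = 0.118371
P(M+2) = 3 × 0.4910^2 × 0.5090^1 = 0.368131
P(M+4) = 3 × 0.4910^1 × 0.5090^2 = 0.381626
P(M+6) = 0.5090^3 = 0.131872
The M+4 peak is largest (0.381626); scaling to 100 gives 31.0 : 96.5 : 100.0 : 34.6.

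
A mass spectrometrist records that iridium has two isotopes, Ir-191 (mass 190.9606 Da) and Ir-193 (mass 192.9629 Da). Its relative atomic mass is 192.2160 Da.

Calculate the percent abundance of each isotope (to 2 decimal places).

With x = fraction of Ir-191 (so Ir-193 is 1 − x):
190.9606·x + 192.9629·(1 − x) = 192.2160
(190.9606 − 192.9629)·x = 192.2160 − 192.9629
x = -0.7469 / -2.0023 = 0.37302 → 37.30% Ir-191, 62.70% Ir-193.

Ir-191: 37.30%, Ir-193: 62.70%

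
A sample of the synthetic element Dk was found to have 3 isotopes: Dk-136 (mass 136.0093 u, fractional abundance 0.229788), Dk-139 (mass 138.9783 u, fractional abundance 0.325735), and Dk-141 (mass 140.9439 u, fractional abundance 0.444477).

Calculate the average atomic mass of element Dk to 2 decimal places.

139.17 u

The abundance-weighted mean is 0.229788 × 136.0093 + 0.325735 × 138.9783 + 0.444477 × 140.9439
= 31.25331 + 45.27010 + 62.64632 = 139.16973 u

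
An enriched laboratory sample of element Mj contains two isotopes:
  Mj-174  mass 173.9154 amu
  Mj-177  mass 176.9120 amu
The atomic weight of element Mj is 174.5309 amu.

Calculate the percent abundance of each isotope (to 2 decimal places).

Mj-174: 79.46%, Mj-177: 20.54%

Let x be the fractional abundance of Mj-174; then Mj-177 has abundance 1 − x.
173.9154·x + 176.9120·(1 − x) = 174.5309
(173.9154 − 176.9120)·x = 174.5309 − 176.9120
x = -2.3811 / -2.9966 = 0.79460 → 79.46% Mj-174, 20.54% Mj-177.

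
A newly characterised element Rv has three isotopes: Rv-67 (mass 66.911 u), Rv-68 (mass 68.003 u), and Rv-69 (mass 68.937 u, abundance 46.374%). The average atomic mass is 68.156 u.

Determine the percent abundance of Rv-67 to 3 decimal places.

25.653%

Let x and y be the fractions of Rv-67 and Rv-68. Then x + y = 1 − 0.46374 = 0.53626 and 66.911x + 68.003y = 68.156 − 0.46374×68.937 = 36.18715562.
Substituting: 66.911x + 68.003(0.53626 − x) = 36.18715562
(66.911 − 68.003)x = -0.28013316  ⇒  x = 0.25653, y = 0.27973
Rv-67: 25.653%, Rv-68: 27.973%.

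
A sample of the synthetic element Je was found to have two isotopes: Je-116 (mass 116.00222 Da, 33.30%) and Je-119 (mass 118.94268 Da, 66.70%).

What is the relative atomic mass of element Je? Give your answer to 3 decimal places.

Ar = Σ fᵢ·mᵢ = 0.3330 × 116.00222 + 0.6670 × 118.94268
= 38.628739 + 79.334768 = 117.963507 Da

117.964 Da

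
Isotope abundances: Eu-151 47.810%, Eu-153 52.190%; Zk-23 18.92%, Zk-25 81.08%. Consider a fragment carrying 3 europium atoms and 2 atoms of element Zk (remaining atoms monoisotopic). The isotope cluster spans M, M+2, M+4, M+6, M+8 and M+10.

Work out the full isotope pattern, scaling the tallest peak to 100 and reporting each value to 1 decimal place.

Europium pattern (n=3): 0.10928391 : 0.3578871 : 0.39067407 : 0.14215492
Element Zk pattern (n=2): 0.03579664 : 0.30680672 : 0.65739664
Convolve the two distributions (both contribute in 2-u steps):
  M: 0.10928391×0.03579664 = 0.003912
  M+2: 0.10928391×0.30680672 + 0.3578871×0.03579664 = 0.046340
  M+4: 0.10928391×0.65739664 + 0.3578871×0.30680672 + 0.39067407×0.03579664 = 0.195630
  M+6: 0.3578871×0.65739664 + 0.39067407×0.30680672 + 0.14215492×0.03579664 = 0.360224
  M+8: 0.39067407×0.65739664 + 0.14215492×0.30680672 = 0.300442
  M+10: 0.14215492×0.65739664 = 0.093452
Scale to base peak (0.360224) = 100: 1.1 : 12.9 : 54.3 : 100.0 : 83.4 : 25.9

1.1 : 12.9 : 54.3 : 100.0 : 83.4 : 25.9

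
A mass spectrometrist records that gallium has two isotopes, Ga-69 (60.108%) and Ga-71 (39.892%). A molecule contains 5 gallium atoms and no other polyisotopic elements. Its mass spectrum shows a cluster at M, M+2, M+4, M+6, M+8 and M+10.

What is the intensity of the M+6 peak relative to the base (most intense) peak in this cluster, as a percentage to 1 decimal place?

Binomial terms of (0.60108 + 0.39892)^5: M 0.0785, M+2 0.2604, M+4 0.3456, M+6 0.2294, M+8 0.0761, M+10 0.0101 → M+4 is the base peak.
P(M+4) = C(5,2) × 0.60108^3 × 0.39892^2 = 10 × 0.2171685 × 0.15913717 = 0.345596 (base)
P(M+6) = C(5,3) × 0.60108^2 × 0.39892^3 = 10 × 0.36129717 × 0.063483 = 0.229362
Relative intensity = 0.229362 / 0.345596 × 100 = 66.4

66.4%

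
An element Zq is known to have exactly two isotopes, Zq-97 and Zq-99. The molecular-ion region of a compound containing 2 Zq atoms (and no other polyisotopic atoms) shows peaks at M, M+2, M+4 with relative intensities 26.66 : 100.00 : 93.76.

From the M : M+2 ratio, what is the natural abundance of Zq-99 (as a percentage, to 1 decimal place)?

Write p for the Zq-97 fraction. I(M+2)/I(M) = [C(2,1)·p^1·(1−p)] / p^2 = 2·(1−p)/p = 100.00/26.66 = 3.7509
(1−p)/p = 3.7509/2 = 1.8755  ⇒  p = 1/(1 + 1.8755) = 0.3478
Zq-97: 34.8%, Zq-99: 65.2%.

65.2%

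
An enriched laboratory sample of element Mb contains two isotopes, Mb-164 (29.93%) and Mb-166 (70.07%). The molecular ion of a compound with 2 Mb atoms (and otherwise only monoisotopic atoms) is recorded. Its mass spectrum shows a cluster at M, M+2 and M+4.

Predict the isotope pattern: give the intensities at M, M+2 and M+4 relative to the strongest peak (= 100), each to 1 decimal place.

18.2 : 85.4 : 100.0

The 2 Mb atoms are independent, so intensities follow the terms of (0.2993 + 0.7007)^2.
P(M) = 0.2993^2 = 0.089580
P(M+2) = 2 × 0.2993^1 × 0.7007^1 = 0.419439
P(M+4) = 0.7007^2 = 0.490980
The M+4 peak is largest (0.490980); scaling to 100 gives 18.2 : 85.4 : 100.0.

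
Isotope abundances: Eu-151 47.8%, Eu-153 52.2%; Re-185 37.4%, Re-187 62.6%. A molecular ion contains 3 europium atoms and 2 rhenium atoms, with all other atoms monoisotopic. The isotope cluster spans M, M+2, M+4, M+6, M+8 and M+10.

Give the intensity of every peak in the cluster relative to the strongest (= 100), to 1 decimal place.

Europium pattern (n=3): 0.10921535 : 0.35780594 : 0.39074206 : 0.14223665
Rhenium pattern (n=2): 0.139876 : 0.468248 : 0.391876
Convolve the two distributions (both contribute in 2-u steps):
  M: 0.10921535×0.139876 = 0.015277
  M+2: 0.10921535×0.468248 + 0.35780594×0.139876 = 0.101188
  M+4: 0.10921535×0.391876 + 0.35780594×0.468248 + 0.39074206×0.139876 = 0.264996
  M+6: 0.35780594×0.391876 + 0.39074206×0.468248 + 0.14223665×0.139876 = 0.343075
  M+8: 0.39074206×0.391876 + 0.14223665×0.468248 = 0.219724
  M+10: 0.14223665×0.391876 = 0.055739
Scale to base peak (0.343075) = 100: 4.5 : 29.5 : 77.2 : 100.0 : 64.0 : 16.2

4.5 : 29.5 : 77.2 : 100.0 : 64.0 : 16.2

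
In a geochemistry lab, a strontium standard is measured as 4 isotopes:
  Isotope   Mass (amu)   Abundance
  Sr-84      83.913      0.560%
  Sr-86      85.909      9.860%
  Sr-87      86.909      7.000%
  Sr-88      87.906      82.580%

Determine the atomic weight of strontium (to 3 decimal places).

87.617 amu

Weight each isotope mass by its fractional abundance: 0.00560 × 83.913 + 0.09860 × 85.909 + 0.07000 × 86.909 + 0.82580 × 87.906
= 0.4699 + 8.4706 + 6.0836 + 72.5928 = 87.6169 amu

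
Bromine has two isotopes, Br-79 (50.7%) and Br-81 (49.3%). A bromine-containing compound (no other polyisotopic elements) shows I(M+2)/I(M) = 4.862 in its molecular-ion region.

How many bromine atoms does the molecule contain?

The M+2/M ratio from n Br atoms is n · q/p = n · 0.493/0.507.
n = 4.862 × 0.507/0.493 = 5.00 ≈ 5

5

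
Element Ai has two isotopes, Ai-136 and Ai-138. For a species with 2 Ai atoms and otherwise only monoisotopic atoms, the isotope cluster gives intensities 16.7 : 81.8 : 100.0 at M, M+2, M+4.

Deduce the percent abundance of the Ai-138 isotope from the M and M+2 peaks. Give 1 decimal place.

71.0%

If p is the fraction of Ai that is Ai-136, then I(M+2)/I(M) = [C(2,1)·p^1·(1−p)] / p^2 = 2·(1−p)/p = 81.8/16.7 = 4.8982
(1−p)/p = 4.8982/2 = 2.4491  ⇒  p = 1/(1 + 2.4491) = 0.2899
Ai-136: 29.0%, Ai-138: 71.0%.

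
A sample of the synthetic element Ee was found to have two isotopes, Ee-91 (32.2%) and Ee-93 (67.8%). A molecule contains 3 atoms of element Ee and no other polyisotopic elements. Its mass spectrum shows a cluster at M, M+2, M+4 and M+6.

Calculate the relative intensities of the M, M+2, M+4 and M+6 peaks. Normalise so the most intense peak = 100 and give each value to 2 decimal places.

Expanding (0.322 + 0.678)^3:
P(M) = 0.322^3 = 0.033386
P(M+2) = 3 × 0.322^2 × 0.678^1 = 0.210893
P(M+4) = 3 × 0.322^1 × 0.678^2 = 0.444055
P(M+6) = 0.678^3 = 0.311666
The M+4 peak is largest (0.444055); scaling to 100 gives 7.52 : 47.49 : 100.00 : 70.19.

7.52 : 47.49 : 100.00 : 70.19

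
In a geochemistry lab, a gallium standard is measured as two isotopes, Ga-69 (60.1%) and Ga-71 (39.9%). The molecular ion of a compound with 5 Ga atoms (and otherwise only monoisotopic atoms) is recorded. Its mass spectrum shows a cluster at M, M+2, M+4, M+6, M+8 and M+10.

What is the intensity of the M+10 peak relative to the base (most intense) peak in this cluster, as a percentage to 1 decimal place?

Binomial terms of (0.601 + 0.399)^5: M 0.0784, M+2 0.2603, M+4 0.3456, M+6 0.2294, M+8 0.0762, M+10 0.0101 → M+4 is the base peak.
P(M+4) = C(5,2) × 0.601^3 × 0.399^2 = 10 × 0.2170818 × 0.159201 = 0.345596 (base)
P(M+10) = C(5,5) × 0.601^0 × 0.399^5 = 1 × 1.0000 × 0.01011264 = 0.010113
Relative intensity = 0.010113 / 0.345596 × 100 = 2.9

2.9%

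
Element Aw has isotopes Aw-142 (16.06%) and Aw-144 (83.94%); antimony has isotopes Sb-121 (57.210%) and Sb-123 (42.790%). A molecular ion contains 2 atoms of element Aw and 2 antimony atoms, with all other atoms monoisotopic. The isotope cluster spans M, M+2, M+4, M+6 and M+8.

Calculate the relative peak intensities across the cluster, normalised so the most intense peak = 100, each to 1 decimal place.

2.1 : 25.6 : 93.2 : 100.0 : 32.7

Element Aw pattern (n=2): 0.02579236 : 0.26961528 : 0.70459236
Antimony pattern (n=2): 0.32729841 : 0.48960318 : 0.18309841
Convolve the two distributions (both contribute in 2-u steps):
  M: 0.02579236×0.32729841 = 0.008442
  M+2: 0.02579236×0.48960318 + 0.26961528×0.32729841 = 0.100873
  M+4: 0.02579236×0.18309841 + 0.26961528×0.48960318 + 0.70459236×0.32729841 = 0.367339
  M+6: 0.26961528×0.18309841 + 0.70459236×0.48960318 = 0.394337
  M+8: 0.70459236×0.18309841 = 0.129010
Scale to base peak (0.394337) = 100: 2.1 : 25.6 : 93.2 : 100.0 : 32.7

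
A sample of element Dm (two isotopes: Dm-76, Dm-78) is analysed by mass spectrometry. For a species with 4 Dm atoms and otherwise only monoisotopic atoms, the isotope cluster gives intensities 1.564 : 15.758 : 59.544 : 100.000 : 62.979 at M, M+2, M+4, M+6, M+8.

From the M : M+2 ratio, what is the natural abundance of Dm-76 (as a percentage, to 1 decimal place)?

28.4%

Let p = fractional abundance of Dm-76. I(M+2)/I(M) = [C(4,1)·p^3·(1−p)] / p^4 = 4·(1−p)/p = 15.758/1.564 = 10.0754
(1−p)/p = 10.0754/4 = 2.5189  ⇒  p = 1/(1 + 2.5189) = 0.2842
Dm-76: 28.4%, Dm-78: 71.6%.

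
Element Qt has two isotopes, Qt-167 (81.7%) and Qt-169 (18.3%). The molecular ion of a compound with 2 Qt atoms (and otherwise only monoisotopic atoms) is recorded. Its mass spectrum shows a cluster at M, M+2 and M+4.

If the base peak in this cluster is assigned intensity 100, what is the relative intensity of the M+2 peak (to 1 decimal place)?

(0.817 + 0.183)^2 gives M 0.6675, M+2 0.2990, M+4 0.0335; the largest is M.
P(M) = C(2,0) × 0.817^2 × 0.183^0 = 1 × 0.667489 × 1.0000 = 0.667489 (base)
P(M+2) = C(2,1) × 0.817^1 × 0.183^1 = 2 × 0.8170 × 0.1830 = 0.299022
Relative intensity = 0.299022 / 0.667489 × 100 = 44.8

44.8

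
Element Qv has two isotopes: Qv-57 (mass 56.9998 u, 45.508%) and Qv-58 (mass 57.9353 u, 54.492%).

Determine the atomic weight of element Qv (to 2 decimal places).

57.51 u

Average mass = Σ (abundance × isotope mass) = 0.45508 × 56.9998 + 0.54492 × 57.9353
= 25.93947 + 31.57010 = 57.50957 u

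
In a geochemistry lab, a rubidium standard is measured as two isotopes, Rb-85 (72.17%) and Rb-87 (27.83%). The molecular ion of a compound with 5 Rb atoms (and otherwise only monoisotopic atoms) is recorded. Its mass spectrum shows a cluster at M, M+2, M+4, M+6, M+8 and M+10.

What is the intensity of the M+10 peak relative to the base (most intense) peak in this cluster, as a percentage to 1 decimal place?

(0.7217 + 0.2783)^5 gives M 0.1958, M+2 0.3775, M+4 0.2911, M+6 0.1123, M+8 0.0216, M+10 0.0017; the largest is M+2.
P(M+2) = C(5,1) × 0.7217^4 × 0.2783^1 = 5 × 0.27128565 × 0.2783 = 0.377494 (base)
P(M+10) = C(5,5) × 0.7217^0 × 0.2783^5 = 1 × 1.0000 × 0.00166942 = 0.001669
Relative intensity = 0.001669 / 0.377494 × 100 = 0.4

0.4%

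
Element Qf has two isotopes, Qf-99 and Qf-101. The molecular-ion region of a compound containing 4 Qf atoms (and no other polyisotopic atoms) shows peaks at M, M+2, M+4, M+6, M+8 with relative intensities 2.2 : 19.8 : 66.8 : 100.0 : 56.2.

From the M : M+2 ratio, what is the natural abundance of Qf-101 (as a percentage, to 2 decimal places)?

69.23%

Let p = fractional abundance of Qf-99. I(M+2)/I(M) = [C(4,1)·p^3·(1−p)] / p^4 = 4·(1−p)/p = 19.8/2.2 = 9.0000
(1−p)/p = 9.0000/4 = 2.2500  ⇒  p = 1/(1 + 2.2500) = 0.3077
Qf-99: 30.77%, Qf-101: 69.23%.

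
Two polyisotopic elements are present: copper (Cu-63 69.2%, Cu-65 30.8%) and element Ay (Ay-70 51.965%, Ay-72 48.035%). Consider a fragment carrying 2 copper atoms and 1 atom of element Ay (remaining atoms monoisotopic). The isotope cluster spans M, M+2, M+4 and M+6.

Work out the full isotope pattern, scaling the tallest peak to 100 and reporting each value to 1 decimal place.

55.1 : 100.0 : 56.3 : 10.1

Copper pattern (n=2): 0.478864 : 0.426272 : 0.094864
Element Ay pattern (n=1): 0.51965 : 0.48035
Convolve the two distributions (both contribute in 2-u steps):
  M: 0.478864×0.51965 = 0.248842
  M+2: 0.478864×0.48035 + 0.426272×0.51965 = 0.451535
  M+4: 0.426272×0.48035 + 0.094864×0.51965 = 0.254056
  M+6: 0.094864×0.48035 = 0.045568
Scale to base peak (0.451535) = 100: 55.1 : 100.0 : 56.3 : 10.1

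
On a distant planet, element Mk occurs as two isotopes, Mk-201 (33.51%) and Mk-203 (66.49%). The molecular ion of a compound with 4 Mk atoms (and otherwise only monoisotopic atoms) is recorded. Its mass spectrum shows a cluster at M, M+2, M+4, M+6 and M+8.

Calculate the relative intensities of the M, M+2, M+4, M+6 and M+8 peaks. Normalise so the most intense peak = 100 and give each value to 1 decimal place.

Each Mk atom is independently Mk-201 (p = 0.3351) or Mk-203 (q = 0.6649); the cluster is the binomial expansion (p + q)^4.
P(M) = 0.3351^4 = 0.012609
P(M+2) = 4 × 0.3351^3 × 0.6649^1 = 0.100078
P(M+4) = 6 × 0.3351^2 × 0.6649^2 = 0.297860
P(M+6) = 4 × 0.3351^1 × 0.6649^3 = 0.394007
P(M+8) = 0.6649^4 = 0.195445
The M+6 peak is largest (0.394007); scaling to 100 gives 3.2 : 25.4 : 75.6 : 100.0 : 49.6.

3.2 : 25.4 : 75.6 : 100.0 : 49.6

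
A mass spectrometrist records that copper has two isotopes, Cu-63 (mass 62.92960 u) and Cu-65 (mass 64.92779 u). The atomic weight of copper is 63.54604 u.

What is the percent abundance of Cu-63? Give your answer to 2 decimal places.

With x = fraction of Cu-63 (so Cu-65 is 1 − x):
62.92960·x + 64.92779·(1 − x) = 63.54604
(62.92960 − 64.92779)·x = 63.54604 − 64.92779
x = -1.38175 / -1.99819 = 0.69150 → 69.15% Cu-63, 30.85% Cu-65.

69.15%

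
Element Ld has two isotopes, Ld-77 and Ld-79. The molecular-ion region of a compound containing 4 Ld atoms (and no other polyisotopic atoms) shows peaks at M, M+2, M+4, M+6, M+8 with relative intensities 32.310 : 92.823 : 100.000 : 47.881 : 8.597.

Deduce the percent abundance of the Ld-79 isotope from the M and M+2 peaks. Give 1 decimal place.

41.8%

Let p = fractional abundance of Ld-77. I(M+2)/I(M) = [C(4,1)·p^3·(1−p)] / p^4 = 4·(1−p)/p = 92.823/32.310 = 2.8729
(1−p)/p = 2.8729/4 = 0.7182  ⇒  p = 1/(1 + 0.7182) = 0.5820
Ld-77: 58.2%, Ld-79: 41.8%.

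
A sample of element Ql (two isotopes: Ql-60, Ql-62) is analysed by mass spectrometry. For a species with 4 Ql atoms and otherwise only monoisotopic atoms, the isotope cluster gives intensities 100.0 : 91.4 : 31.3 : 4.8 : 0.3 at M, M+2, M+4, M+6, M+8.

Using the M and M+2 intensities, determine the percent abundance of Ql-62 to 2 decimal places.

18.60%

Write p for the Ql-60 fraction. I(M+2)/I(M) = [C(4,1)·p^3·(1−p)] / p^4 = 4·(1−p)/p = 91.4/100.0 = 0.9140
(1−p)/p = 0.9140/4 = 0.2285  ⇒  p = 1/(1 + 0.2285) = 0.8140
Ql-60: 81.40%, Ql-62: 18.60%.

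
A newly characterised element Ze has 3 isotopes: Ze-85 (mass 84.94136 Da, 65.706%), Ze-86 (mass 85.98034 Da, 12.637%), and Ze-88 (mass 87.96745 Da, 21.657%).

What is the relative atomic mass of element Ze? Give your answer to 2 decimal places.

85.73 Da

The abundance-weighted mean is 0.65706 × 84.94136 + 0.12637 × 85.98034 + 0.21657 × 87.96745
= 55.811570 + 10.865336 + 19.051111 = 85.728017 Da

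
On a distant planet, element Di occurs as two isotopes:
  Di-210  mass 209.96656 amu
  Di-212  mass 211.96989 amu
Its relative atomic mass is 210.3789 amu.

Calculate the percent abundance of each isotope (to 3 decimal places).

Di-210: 79.417%, Di-212: 20.583%

Writing the weighted mean with unknown fraction x of Di-210:
209.96656·x + 211.96989·(1 − x) = 210.3789
(209.96656 − 211.96989)·x = 210.3789 − 211.96989
x = -1.59099 / -2.00333 = 0.79417 → 79.417% Di-210, 20.583% Di-212.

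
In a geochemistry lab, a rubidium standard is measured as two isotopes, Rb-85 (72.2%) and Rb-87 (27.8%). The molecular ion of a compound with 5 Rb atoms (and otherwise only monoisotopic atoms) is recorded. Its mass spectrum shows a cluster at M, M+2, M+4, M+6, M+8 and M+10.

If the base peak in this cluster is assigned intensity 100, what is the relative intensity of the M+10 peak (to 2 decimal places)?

0.44

Term probabilities: M 0.1962, M+2 0.3777, M+4 0.2909, M+6 0.1120, M+8 0.0216, M+10 0.0017. Base peak = M+2.
P(M+2) = C(5,1) × 0.722^4 × 0.278^1 = 5 × 0.27173701 × 0.2780 = 0.377714 (base)
P(M+10) = C(5,5) × 0.722^0 × 0.278^5 = 1 × 1.0000 × 0.00166044 = 0.001660
Relative intensity = 0.001660 / 0.377714 × 100 = 0.44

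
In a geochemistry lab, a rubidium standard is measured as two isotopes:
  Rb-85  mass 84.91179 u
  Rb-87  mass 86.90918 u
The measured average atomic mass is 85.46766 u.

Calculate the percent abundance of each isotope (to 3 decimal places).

With x = fraction of Rb-85 (so Rb-87 is 1 − x):
84.91179·x + 86.90918·(1 − x) = 85.46766
(84.91179 − 86.90918)·x = 85.46766 − 86.90918
x = -1.44152 / -1.99739 = 0.72170 → 72.170% Rb-85, 27.830% Rb-87.

Rb-85: 72.170%, Rb-87: 27.830%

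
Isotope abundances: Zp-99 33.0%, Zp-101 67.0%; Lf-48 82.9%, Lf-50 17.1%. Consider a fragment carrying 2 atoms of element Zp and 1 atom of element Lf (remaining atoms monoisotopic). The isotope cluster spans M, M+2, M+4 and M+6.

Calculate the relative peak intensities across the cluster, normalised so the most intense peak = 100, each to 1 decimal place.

Element Zp pattern (n=2): 0.1089 : 0.4422 : 0.4489
Element Lf pattern (n=1): 0.8290 : 0.1710
Convolve the two distributions (both contribute in 2-u steps):
  M: 0.1089×0.8290 = 0.090278
  M+2: 0.1089×0.1710 + 0.4422×0.8290 = 0.385206
  M+4: 0.4422×0.1710 + 0.4489×0.8290 = 0.447754
  M+6: 0.4489×0.1710 = 0.076762
Scale to base peak (0.447754) = 100: 20.2 : 86.0 : 100.0 : 17.1

20.2 : 86.0 : 100.0 : 17.1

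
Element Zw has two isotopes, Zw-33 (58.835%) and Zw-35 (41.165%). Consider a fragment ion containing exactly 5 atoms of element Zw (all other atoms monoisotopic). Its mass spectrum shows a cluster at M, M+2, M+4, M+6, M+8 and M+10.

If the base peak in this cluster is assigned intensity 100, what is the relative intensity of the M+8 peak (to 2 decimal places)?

24.48

Term probabilities: M 0.0705, M+2 0.2466, M+4 0.3451, M+6 0.2415, M+8 0.0845, M+10 0.0118. Base peak = M+4.
P(M+4) = C(5,2) × 0.58835^3 × 0.41165^2 = 10 × 0.20366072 × 0.16945572 = 0.345115 (base)
P(M+8) = C(5,4) × 0.58835^1 × 0.41165^4 = 5 × 0.58835 × 0.02871524 = 0.084473
Relative intensity = 0.084473 / 0.345115 × 100 = 24.48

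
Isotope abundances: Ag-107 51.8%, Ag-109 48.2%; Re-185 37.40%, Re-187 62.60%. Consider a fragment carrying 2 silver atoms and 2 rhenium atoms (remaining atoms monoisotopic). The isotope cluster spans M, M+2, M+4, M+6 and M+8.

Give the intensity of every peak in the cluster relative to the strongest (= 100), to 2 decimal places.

10.10 : 52.63 : 100.00 : 81.96 : 24.51

Silver pattern (n=2): 0.268324 : 0.499352 : 0.232324
Rhenium pattern (n=2): 0.139876 : 0.468248 : 0.391876
Convolve the two distributions (both contribute in 2-u steps):
  M: 0.268324×0.139876 = 0.037532
  M+2: 0.268324×0.468248 + 0.499352×0.139876 = 0.195490
  M+4: 0.268324×0.391876 + 0.499352×0.468248 + 0.232324×0.139876 = 0.371467
  M+6: 0.499352×0.391876 + 0.232324×0.468248 = 0.304469
  M+8: 0.232324×0.391876 = 0.091042
Scale to base peak (0.371467) = 100: 10.10 : 52.63 : 100.00 : 81.96 : 24.51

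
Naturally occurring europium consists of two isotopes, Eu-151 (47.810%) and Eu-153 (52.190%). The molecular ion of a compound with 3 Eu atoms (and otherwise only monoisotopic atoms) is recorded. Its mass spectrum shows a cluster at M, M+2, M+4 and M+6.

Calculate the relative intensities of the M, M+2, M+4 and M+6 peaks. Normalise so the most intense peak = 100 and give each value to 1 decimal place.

Expanding (0.47810 + 0.52190)^3:
P(M) = 0.47810^3 = 0.109284
P(M+2) = 3 × 0.47810^2 × 0.52190^1 = 0.357887
P(M+4) = 3 × 0.47810^1 × 0.52190^2 = 0.390674
P(M+6) = 0.52190^3 = 0.142155
The M+4 peak is largest (0.390674); scaling to 100 gives 28.0 : 91.6 : 100.0 : 36.4.

28.0 : 91.6 : 100.0 : 36.4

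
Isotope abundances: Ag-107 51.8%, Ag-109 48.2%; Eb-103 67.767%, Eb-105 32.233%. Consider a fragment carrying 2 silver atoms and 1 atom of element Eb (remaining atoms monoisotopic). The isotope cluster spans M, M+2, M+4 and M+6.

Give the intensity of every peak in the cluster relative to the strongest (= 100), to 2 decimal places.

42.80 : 100.00 : 74.94 : 17.62

Silver pattern (n=2): 0.268324 : 0.499352 : 0.232324
Element Eb pattern (n=1): 0.67767 : 0.32233
Convolve the two distributions (both contribute in 2-u steps):
  M: 0.268324×0.67767 = 0.181835
  M+2: 0.268324×0.32233 + 0.499352×0.67767 = 0.424885
  M+4: 0.499352×0.32233 + 0.232324×0.67767 = 0.318395
  M+6: 0.232324×0.32233 = 0.074885
Scale to base peak (0.424885) = 100: 42.80 : 100.00 : 74.94 : 17.62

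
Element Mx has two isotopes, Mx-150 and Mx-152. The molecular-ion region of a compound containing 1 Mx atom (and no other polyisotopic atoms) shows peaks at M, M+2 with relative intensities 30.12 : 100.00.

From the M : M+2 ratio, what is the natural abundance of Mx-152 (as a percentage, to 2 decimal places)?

Write p for the Mx-150 fraction. I(M+2)/I(M) = [C(1,1)·p^0·(1−p)] / p^1 = 1·(1−p)/p = 100.00/30.12 = 3.3201
(1−p)/p = 3.3201/1 = 3.3201  ⇒  p = 1/(1 + 3.3201) = 0.2315
Mx-150: 23.15%, Mx-152: 76.85%.

76.85%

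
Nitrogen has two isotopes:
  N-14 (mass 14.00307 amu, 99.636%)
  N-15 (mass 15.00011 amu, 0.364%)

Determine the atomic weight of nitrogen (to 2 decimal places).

Weight each isotope mass by its fractional abundance: 0.99636 × 14.00307 + 0.00364 × 15.00011
= 13.952099 + 0.054600 = 14.006699 amu

14.01 amu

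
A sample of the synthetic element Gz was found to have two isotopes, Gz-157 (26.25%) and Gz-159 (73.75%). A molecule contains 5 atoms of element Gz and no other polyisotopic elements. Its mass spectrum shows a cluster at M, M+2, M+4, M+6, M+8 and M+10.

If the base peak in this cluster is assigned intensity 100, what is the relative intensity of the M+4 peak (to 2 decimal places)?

Term probabilities: M 0.0012, M+2 0.0175, M+4 0.0984, M+6 0.2764, M+8 0.3883, M+10 0.2182. Base peak = M+8.
P(M+8) = C(5,4) × 0.2625^1 × 0.7375^4 = 5 × 0.2625 × 0.29583401 = 0.388282 (base)
P(M+4) = C(5,2) × 0.2625^3 × 0.7375^2 = 10 × 0.01808789 × 0.54390625 = 0.098381
Relative intensity = 0.098381 / 0.388282 × 100 = 25.34

25.34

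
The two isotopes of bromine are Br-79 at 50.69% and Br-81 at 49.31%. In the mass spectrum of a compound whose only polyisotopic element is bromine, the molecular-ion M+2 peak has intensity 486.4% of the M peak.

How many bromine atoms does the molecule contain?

5

The M+2/M ratio from n Br atoms is n · q/p = n · 0.4931/0.5069.
n = 4.864 × 0.5069/0.4931 = 5.00 ≈ 5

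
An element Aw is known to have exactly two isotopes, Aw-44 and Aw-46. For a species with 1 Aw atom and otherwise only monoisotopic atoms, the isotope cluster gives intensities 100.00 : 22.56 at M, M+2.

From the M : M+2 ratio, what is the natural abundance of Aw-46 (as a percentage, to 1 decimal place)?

18.4%

Let p = fractional abundance of Aw-44. I(M+2)/I(M) = [C(1,1)·p^0·(1−p)] / p^1 = 1·(1−p)/p = 22.56/100.00 = 0.2256
(1−p)/p = 0.2256/1 = 0.2256  ⇒  p = 1/(1 + 0.2256) = 0.8159
Aw-44: 81.6%, Aw-46: 18.4%.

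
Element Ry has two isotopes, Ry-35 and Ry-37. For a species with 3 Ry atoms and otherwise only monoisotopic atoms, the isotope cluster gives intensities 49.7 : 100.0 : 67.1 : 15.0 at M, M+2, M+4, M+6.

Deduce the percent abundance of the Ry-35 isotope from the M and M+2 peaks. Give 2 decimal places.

Write p for the Ry-35 fraction. I(M+2)/I(M) = [C(3,1)·p^2·(1−p)] / p^3 = 3·(1−p)/p = 100.0/49.7 = 2.0121
(1−p)/p = 2.0121/3 = 0.6707  ⇒  p = 1/(1 + 0.6707) = 0.5986
Ry-35: 59.86%, Ry-37: 40.14%.

59.86%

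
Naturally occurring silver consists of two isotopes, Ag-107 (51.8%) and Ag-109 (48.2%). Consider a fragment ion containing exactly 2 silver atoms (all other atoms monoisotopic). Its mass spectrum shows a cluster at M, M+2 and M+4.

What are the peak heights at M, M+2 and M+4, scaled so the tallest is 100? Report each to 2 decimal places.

53.73 : 100.00 : 46.53

Each Ag atom is independently Ag-107 (p = 0.518) or Ag-109 (q = 0.482); the cluster is the binomial expansion (p + q)^2.
P(M) = 0.518^2 = 0.268324
P(M+2) = 2 × 0.518^1 × 0.482^1 = 0.499352
P(M+4) = 0.482^2 = 0.232324
The M+2 peak is largest (0.499352); scaling to 100 gives 53.73 : 100.00 : 46.53.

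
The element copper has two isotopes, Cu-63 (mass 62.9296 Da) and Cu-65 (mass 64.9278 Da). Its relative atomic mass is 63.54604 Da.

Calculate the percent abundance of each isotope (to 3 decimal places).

Let x be the fractional abundance of Cu-63; then Cu-65 has abundance 1 − x.
62.9296·x + 64.9278·(1 − x) = 63.54604
(62.9296 − 64.9278)·x = 63.54604 − 64.9278
x = -1.38176 / -1.9982 = 0.69150 → 69.150% Cu-63, 30.850% Cu-65.

Cu-63: 69.150%, Cu-65: 30.850%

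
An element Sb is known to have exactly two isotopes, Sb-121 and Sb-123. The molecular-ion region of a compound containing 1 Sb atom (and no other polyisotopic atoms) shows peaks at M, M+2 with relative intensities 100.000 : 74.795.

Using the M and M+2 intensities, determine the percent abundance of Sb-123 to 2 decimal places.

Let p = fractional abundance of Sb-121. I(M+2)/I(M) = [C(1,1)·p^0·(1−p)] / p^1 = 1·(1−p)/p = 74.795/100.000 = 0.7480
(1−p)/p = 0.7480/1 = 0.7480  ⇒  p = 1/(1 + 0.7480) = 0.5721
Sb-121: 57.21%, Sb-123: 42.79%.

42.79%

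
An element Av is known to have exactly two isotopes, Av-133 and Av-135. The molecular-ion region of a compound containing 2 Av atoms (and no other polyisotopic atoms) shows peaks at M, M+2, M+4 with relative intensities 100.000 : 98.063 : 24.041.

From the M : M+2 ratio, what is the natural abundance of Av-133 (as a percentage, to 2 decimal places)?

67.10%

Write p for the Av-133 fraction. I(M+2)/I(M) = [C(2,1)·p^1·(1−p)] / p^2 = 2·(1−p)/p = 98.063/100.000 = 0.9806
(1−p)/p = 0.9806/2 = 0.4903  ⇒  p = 1/(1 + 0.4903) = 0.6710
Av-133: 67.10%, Av-135: 32.90%.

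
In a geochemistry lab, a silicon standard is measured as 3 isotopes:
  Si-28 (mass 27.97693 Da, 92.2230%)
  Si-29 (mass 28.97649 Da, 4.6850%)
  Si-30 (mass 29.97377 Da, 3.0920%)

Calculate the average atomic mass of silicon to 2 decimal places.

Average mass = Σ (abundance × isotope mass) = 0.922230 × 27.97693 + 0.046850 × 28.97649 + 0.030920 × 29.97377
= 25.801164 + 1.357549 + 0.926789 = 28.085502 Da

28.09 Da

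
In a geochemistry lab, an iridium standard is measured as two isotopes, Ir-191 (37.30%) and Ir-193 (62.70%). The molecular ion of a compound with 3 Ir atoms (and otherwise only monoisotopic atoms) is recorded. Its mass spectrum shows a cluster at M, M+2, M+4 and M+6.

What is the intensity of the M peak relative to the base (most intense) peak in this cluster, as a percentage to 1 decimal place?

11.8%

Term probabilities: M 0.0519, M+2 0.2617, M+4 0.4399, M+6 0.2465. Base peak = M+4.
P(M+4) = C(3,2) × 0.3730^1 × 0.6270^2 = 3 × 0.3730 × 0.393129 = 0.439911 (base)
P(M) = C(3,0) × 0.3730^3 × 0.6270^0 = 1 × 0.05189512 × 1.0000 = 0.051895
Relative intensity = 0.051895 / 0.439911 × 100 = 11.8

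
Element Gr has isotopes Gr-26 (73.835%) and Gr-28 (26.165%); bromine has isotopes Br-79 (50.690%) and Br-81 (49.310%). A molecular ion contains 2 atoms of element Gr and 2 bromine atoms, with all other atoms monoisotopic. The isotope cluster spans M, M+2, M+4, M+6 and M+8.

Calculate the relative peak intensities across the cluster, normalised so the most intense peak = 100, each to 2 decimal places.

Element Gr pattern (n=2): 0.54516072 : 0.38637856 : 0.06846072
Bromine pattern (n=2): 0.25694761 : 0.49990478 : 0.24314761
Convolve the two distributions (both contribute in 2-u steps):
  M: 0.54516072×0.25694761 = 0.140078
  M+2: 0.54516072×0.49990478 + 0.38637856×0.25694761 = 0.371807
  M+4: 0.54516072×0.24314761 + 0.38637856×0.49990478 + 0.06846072×0.25694761 = 0.343298
  M+6: 0.38637856×0.24314761 + 0.06846072×0.49990478 = 0.128171
  M+8: 0.06846072×0.24314761 = 0.016646
Scale to base peak (0.371807) = 100: 37.67 : 100.00 : 92.33 : 34.47 : 4.48

37.67 : 100.00 : 92.33 : 34.47 : 4.48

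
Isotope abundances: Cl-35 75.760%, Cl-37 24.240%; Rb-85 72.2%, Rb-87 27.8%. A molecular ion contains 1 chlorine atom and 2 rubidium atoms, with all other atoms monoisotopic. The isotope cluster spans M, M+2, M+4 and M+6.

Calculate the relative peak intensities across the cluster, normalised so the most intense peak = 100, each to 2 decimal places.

91.74 : 100.00 : 36.21 : 4.35

Chlorine pattern (n=1): 0.7576 : 0.2424
Rubidium pattern (n=2): 0.521284 : 0.401432 : 0.077284
Convolve the two distributions (both contribute in 2-u steps):
  M: 0.7576×0.521284 = 0.394925
  M+2: 0.7576×0.401432 + 0.2424×0.521284 = 0.430484
  M+4: 0.7576×0.077284 + 0.2424×0.401432 = 0.155857
  M+6: 0.2424×0.077284 = 0.018734
Scale to base peak (0.430484) = 100: 91.74 : 100.00 : 36.21 : 4.35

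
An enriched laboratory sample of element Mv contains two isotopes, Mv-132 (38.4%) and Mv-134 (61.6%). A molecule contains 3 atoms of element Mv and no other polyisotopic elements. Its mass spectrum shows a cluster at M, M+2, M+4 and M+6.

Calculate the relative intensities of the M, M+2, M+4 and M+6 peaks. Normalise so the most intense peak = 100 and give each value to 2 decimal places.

Expanding (0.384 + 0.616)^3:
P(M) = 0.384^3 = 0.056623
P(M+2) = 3 × 0.384^2 × 0.616^1 = 0.272499
P(M+4) = 3 × 0.384^1 × 0.616^2 = 0.437133
P(M+6) = 0.616^3 = 0.233745
The M+4 peak is largest (0.437133); scaling to 100 gives 12.95 : 62.34 : 100.00 : 53.47.

12.95 : 62.34 : 100.00 : 53.47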